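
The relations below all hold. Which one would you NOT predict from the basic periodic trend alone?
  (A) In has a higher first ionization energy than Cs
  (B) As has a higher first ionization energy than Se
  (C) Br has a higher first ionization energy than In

The general trend: first ionization energy increases across a period and decreases down a group.
(A) In (period 5, group 13) vs Cs (period 6, group 1): the stated order agrees with the simple trend.
(B) As (period 4, group 15) vs Se (period 4, group 16): the stated order contradicts the simple trend.
(C) Br (period 4, group 17) vs In (period 5, group 13): the stated order agrees with the simple trend.
The exception is (B): Se (4p⁴) ionizes more easily than half-filled As (4p³).

(B)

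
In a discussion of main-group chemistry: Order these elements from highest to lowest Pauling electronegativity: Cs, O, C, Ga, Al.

C is in period 2, group 14; O is in period 2, group 16; Al is in period 3, group 13; Ga is in period 4, group 13; Cs is in period 6, group 1.
Atoms toward the upper right of the periodic table pull bonding electrons most strongly.
These span different periods and groups, so the two trends combine.
Al > Cs: relative to Cs, both the across-period and down-group shifts push Al's electronegativity up.
Ga > Al: this pair runs against the simple trend — see the exception note.
C > Ga: both effects reinforce here, so C is clearly the higher of the two.
O > C: O lies to the right of C in period 2, so the across-period effect alone puts O higher.
Note the exception: Ga has a higher electronegativity than Al, contrary to the simple trend — poor shielding by filled d (and f) subshells raises the heavier element's effective nuclear charge more than the simple down-group trend predicts.
For reference (Pauling): C 2.55, O 3.44, Al 1.61, Ga 1.81, Cs 0.79.
So from highest to lowest: O > C > Ga > Al > Cs.

O > C > Ga > Al > Cs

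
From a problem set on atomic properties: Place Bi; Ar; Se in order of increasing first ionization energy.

Ar is in period 3, group 18; Se is in period 4, group 16; Bi is in period 6, group 15.
Across a period the outer electron is held more tightly (higher IE₁); down a group it sits in a higher shell, more shielded, and comes off more easily.
Neither a single period nor a single group — weigh both effects.
Se > Bi: relative to Bi, both the across-period and down-group shifts push Se's first ionization energy up.
Ar > Se: relative to Se, both the across-period and down-group shifts push Ar's first ionization energy up.
For reference (kJ/mol): Ar 1521, Se 941, Bi 703.
So from lowest to highest: Bi < Se < Ar.

Bi, Se, Ar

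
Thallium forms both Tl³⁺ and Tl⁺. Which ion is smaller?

Tl³⁺

Both ions have Z = 81 protons, but Tl³⁺ has lost more electrons, so its remaining electrons feel a larger effective nuclear charge per electron and are pulled in more tightly.
Higher positive charge → smaller ion, so Tl⁺ > Tl³⁺.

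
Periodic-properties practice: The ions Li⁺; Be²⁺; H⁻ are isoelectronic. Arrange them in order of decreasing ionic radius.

All of these have 2 electrons, so size is governed by nuclear charge alone: the more protons, the stronger the pull on the same electron cloud, and the smaller the ion.
Nuclear charges: Be²⁺ (Z=4), Li⁺ (Z=3), H⁻ (Z=1).
Largest to smallest: H⁻ > Li⁺ > Be²⁺.

H⁻ > Li⁺ > Be²⁺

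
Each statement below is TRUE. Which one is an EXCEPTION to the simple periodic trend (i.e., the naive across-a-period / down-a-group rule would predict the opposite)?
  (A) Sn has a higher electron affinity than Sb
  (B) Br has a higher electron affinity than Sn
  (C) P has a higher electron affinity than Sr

(A)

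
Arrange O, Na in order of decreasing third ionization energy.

The third ionization energy removes an electron from the +2 ion. For each element: O²⁺ still has 4 valence electrons; Na²⁺ is already 1 electron into the core.
Pulling an electron out of a noble-gas core costs far more than removing a remaining valence electron, so Na sits at the high end of IE_3.
The numbers (kJ/mol): O 5300, Na 6910.
So the third ionization energies run O < Na.

Na, O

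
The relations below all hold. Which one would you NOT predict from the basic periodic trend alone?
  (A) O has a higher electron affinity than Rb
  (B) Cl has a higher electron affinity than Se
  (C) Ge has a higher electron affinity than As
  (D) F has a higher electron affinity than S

(C)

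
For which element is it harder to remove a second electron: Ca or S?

S

After 1 electron has been removed, what remains? Ca⁺ still has 1 valence electron; S⁺ still has 5 valence electrons.
All are still removing valence electrons, so compare the +1 ions as you would atoms: IE_2 generally rises across a period (higher Z_eff) and falls down a group (larger shell), subject to the usual subshell exceptions.
Valence configurations: Ca⁺ [Ar]4s¹, S⁺ [Ne]3s²3p³.
The numbers (kJ/mol): Ca 1145, S 2252.
Overall IE_2 order: Ca < S.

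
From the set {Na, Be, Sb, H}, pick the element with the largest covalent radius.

Na

H is in period 1, group 1; Be is in period 2, group 2; Na is in period 3, group 1; Sb is in period 5, group 15.
Radius decreases left→right (rising Z_eff, same n) and increases top→bottom (higher n).
These span different periods and groups, so the two trends combine.
Be > H: period and group pull opposite ways; the down-group shift dominates (102 vs 32 pm).
Sb > Be: the two effects oppose for this pair; the down-group effect wins (140 vs 102 pm).
Na > Sb: the two effects oppose for this pair; the across-period effect wins (155 vs 140 pm).
Approximate values (pm): H 32, Be 102, Na 155, Sb 140.
The largest covalent radius among these belongs to Na.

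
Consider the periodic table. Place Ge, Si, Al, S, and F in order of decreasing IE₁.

F > S > Si > Ge > Al

F is in period 2, group 17; Al is in period 3, group 13; Si is in period 3, group 14; S is in period 3, group 16; Ge is in period 4, group 14.
Removing the outermost electron gets harder across a period and easier down a group.
These span different periods and groups, so the two trends combine.
Ge > Al: the two effects oppose for this pair; the across-period effect wins (762 vs 578 kJ/mol).
Si > Ge: Si sits above Ge in group 14, so the down-group effect alone puts Si higher.
S > Si: both are in period 3; the period trend gives S the larger value.
F > S: both effects reinforce here, so F is clearly the higher of the two.
Approximate values (kJ/mol): F 1681, Al 578, Si 786, S 1000, Ge 762.
So from highest to lowest: F > S > Si > Ge > Al.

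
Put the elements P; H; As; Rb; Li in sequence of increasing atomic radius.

H < P < As < Li < Rb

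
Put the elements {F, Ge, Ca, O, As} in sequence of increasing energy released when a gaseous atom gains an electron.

O is in period 2, group 16; F is in period 2, group 17; Ca is in period 4, group 2; Ge is in period 4, group 14; As is in period 4, group 15.
Atoms with high Z_eff and room in the valence shell (especially the halogens) have the most exothermic electron affinities.
These span different periods and groups, so the two trends combine.
As > Ca: both are in period 4; the period trend gives As the larger value.
Ge > As: this pair runs against the simple trend — see the exception note.
O > Ge: both effects reinforce here, so O is clearly the higher of the two.
F > O: F lies to the right of O in period 2, so the across-period effect alone puts F higher.
Note the exception: Ge has a higher electron affinity than As, contrary to the simple trend — adding an electron to As's half-filled 4p³ is unfavourable, so Ge (4p²) has the more exothermic EA.
Tabulated electron affinity (kJ/mol): O 141, F 328, Ca 2, Ge 119, As 78.
So from lowest to highest: Ca < As < Ge < O < F.

Ca < As < Ge < O < F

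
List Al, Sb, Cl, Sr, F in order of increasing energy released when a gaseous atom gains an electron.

Sr < Al < Sb < F < Cl

F is in period 2, group 17; Al is in period 3, group 13; Cl is in period 3, group 17; Sr is in period 5, group 2; Sb is in period 5, group 15.
EA tends to increase across a period and decrease down a group, though the pattern is less regular than for IE or radius.
Neither a single period nor a single group — weigh both effects.
Al > Sr: relative to Sr, both the across-period and down-group shifts push Al's electron affinity up.
Sb > Al: the two effects oppose for this pair; the across-period effect wins (103 vs 42 kJ/mol).
F > Sb: both effects reinforce here, so F is clearly the higher of the two.
Cl > F: this pair runs against the simple trend — see the exception note.
Note the exception: Cl has a higher electron affinity than F, contrary to the simple trend — F's small 2p subshell makes the incoming electron feel strong e⁻–e⁻ repulsion, so Cl actually releases more energy on gaining an electron.
Tabulated electron affinity (kJ/mol): F 328, Al 42, Cl 349, Sr 5, Sb 103.
So from lowest to highest: Sr < Al < Sb < F < Cl.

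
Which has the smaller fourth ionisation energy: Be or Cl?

The fourth ionization energy removes an electron from the +3 ion. For each element: Be³⁺ is already 1 electron into the core; Cl³⁺ still has 4 valence electrons.
Breaking into a closed-shell core is much more expensive than removing a leftover valence electron — Be has the largest IE_4 here.
Tabulated IE_4 (kJ/mol): Be 21007, Cl 5159.
Overall IE_4 order: Cl < Be.

Cl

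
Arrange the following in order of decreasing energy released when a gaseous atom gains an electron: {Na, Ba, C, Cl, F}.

Cl, F, C, Na, Ba

Electron affinity generally becomes more exothermic across a period toward the halogens and less exothermic down a group.
Neither a single period nor a single group — weigh both effects.
Na > Ba: period and group pull opposite ways; the down-group shift dominates (53 vs 14 kJ/mol).
C > Na: both effects reinforce here, so C is clearly the higher of the two.
F > C: F lies to the right of C in period 2, so the across-period effect alone puts F higher.
Cl > F: this pair runs against the simple trend — see the exception note.
Note the exception: Cl has a higher electron affinity than F, contrary to the simple trend — F's small 2p subshell makes the incoming electron feel strong e⁻–e⁻ repulsion, so Cl actually releases more energy on gaining an electron.
Approximate values (kJ/mol): C 122, F 328, Na 53, Cl 349, Ba 14.
So from highest to lowest: Cl > F > C > Na > Ba.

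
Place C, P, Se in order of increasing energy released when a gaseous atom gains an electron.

C is in period 2, group 14; P is in period 3, group 15; Se is in period 4, group 16.
EA tends to increase across a period and decrease down a group, though the pattern is less regular than for IE or radius.
A diagonal step moves right (one effect) and down (the opposite effect) at once.
C > P: the two effects oppose for this pair; the down-group effect wins (122 vs 72 kJ/mol).
Se > C: period and group pull opposite ways; the across-period shift dominates (195 vs 122 kJ/mol).
Tabulated electron affinity (kJ/mol): C 122, P 72, Se 195.
So from lowest to highest: P < C < Se.

P < C < Se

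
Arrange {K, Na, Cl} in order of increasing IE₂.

Cl < K < Na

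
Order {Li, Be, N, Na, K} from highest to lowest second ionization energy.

Li > Na > K > N > Be

Consider each +1 ion: Li⁺ is the bare [He] core; Be⁺ still has 1 valence electron; N⁺ still has 4 valence electrons; Na⁺ is the bare [Ne] core; K⁺ is the bare [Ar] core.
Core electrons are held far more tightly than valence electrons, so K, Na and Li top the IE_2 order.
Valence configurations: Be⁺ [He]2s¹, N⁺ [He]2s²2p².
The numbers (kJ/mol): Li 7298, Be 1757, N 2856, Na 4562, K 3052.
Putting it together, IE_2: Be < N < K < Na < Li.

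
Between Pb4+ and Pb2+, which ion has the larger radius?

Pb2+

Both ions have Z = 82 protons, but Pb4+ has lost more electrons, so its remaining electrons feel a larger effective nuclear charge per electron and are pulled in more tightly.
Higher positive charge → smaller ion, so Pb2+ > Pb4+.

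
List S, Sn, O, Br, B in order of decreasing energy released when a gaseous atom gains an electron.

Br, S, O, Sn, B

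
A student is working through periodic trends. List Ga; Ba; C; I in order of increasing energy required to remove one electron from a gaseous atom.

Ba, Ga, I, C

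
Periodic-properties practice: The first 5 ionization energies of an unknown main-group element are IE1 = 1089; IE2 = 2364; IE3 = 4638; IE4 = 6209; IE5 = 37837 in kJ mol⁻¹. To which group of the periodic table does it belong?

Look for the largest jump between consecutive ionization energies: IE5/IE4 ≈ 6.1, far larger than any earlier ratio.
That jump marks the point where a core electron is being removed. So the atom has 4 valence electrons.
A main-group element with 4 valence electrons is in group 14.

Group 14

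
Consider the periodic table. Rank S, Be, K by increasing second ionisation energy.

Be < S < K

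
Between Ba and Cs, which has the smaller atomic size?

Ba

Cs is in period 6, group 1; Ba is in period 6, group 2.
Moving right in a period, electrons are added to the same shell under a stronger nuclear pull, so atoms get smaller; moving down, a new shell is opened and atoms get larger.
All lie in period 6, so atomic radius increases right to left.
So Ba has the smaller atomic size (Ba < Cs).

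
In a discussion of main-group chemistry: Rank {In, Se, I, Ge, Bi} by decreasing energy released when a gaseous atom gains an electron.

I, Se, Ge, Bi, In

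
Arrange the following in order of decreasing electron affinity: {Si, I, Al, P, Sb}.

Al is in period 3, group 13; Si is in period 3, group 14; P is in period 3, group 15; Sb is in period 5, group 15; I is in period 5, group 17.
Atoms with high Z_eff and room in the valence shell (especially the halogens) have the most exothermic electron affinities.
These span different periods and groups, so the two trends combine.
P > Al: P lies to the right of Al in period 3, so the across-period effect alone puts P higher.
Sb > P: this pair runs against the simple trend — see the exception note.
Si > Sb: the two effects oppose for this pair; the down-group effect wins (134 vs 103 kJ/mol).
I > Si: period and group pull opposite ways; the across-period shift dominates (295 vs 134 kJ/mol).
Note the exception: Sb has a higher electron affinity than P, contrary to the simple trend — both are half-filled np³, but the pairing/repulsion penalty for the added electron shrinks as the p orbitals become larger and more diffuse down the group, and for Sb that outweighs the weaker nuclear attraction.
Note the exception: Si has a higher electron affinity than P, contrary to the simple trend — adding an electron to P's half-filled 3p³ is unfavourable, so Si (3p²) has the more exothermic EA.
Tabulated electron affinity (kJ/mol): Al 42, Si 134, P 72, Sb 103, I 295.
So from highest to lowest: I > Si > Sb > P > Al.

I > Si > Sb > P > Al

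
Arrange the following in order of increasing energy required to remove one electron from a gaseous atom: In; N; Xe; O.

In < Xe < O < N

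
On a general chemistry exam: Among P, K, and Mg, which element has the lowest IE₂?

Mg

The second ionization energy removes an electron from the +1 ion. For each element: P⁺ still has 4 valence electrons; K⁺ is the bare [Ar] core; Mg⁺ still has 1 valence electron.
Pulling an electron out of a noble-gas core costs far more than removing a remaining valence electron, so K sits at the high end of IE_2.
Valence configurations: P⁺ [Ne]3s²3p², Mg⁺ [Ne]3s¹.
Approximate IE_2 values (kJ/mol): P 1907, K 3052, Mg 1451.
Putting it together, IE_2: Mg < P < K.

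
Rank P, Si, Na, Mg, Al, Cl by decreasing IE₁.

Cl > P > Si > Mg > Al > Na

First ionization energy rises across a period (greater Z_eff holds electrons more tightly) and falls down a group (valence electrons are farther from the nucleus).
All lie in period 3; the across-period trend (first ionization energy increases left to right) applies, with the exception below.
Note the exception: Mg has a higher first ionization energy than Al, contrary to the simple trend — Al's single 3p electron is easier to remove than one from Mg's filled 3s².
Approximate values (kJ/mol): Na 496, Mg 738, Al 578, Si 786, P 1012, Cl 1251.
So from highest to lowest: Cl > P > Si > Mg > Al > Na.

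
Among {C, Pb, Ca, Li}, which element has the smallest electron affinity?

Ca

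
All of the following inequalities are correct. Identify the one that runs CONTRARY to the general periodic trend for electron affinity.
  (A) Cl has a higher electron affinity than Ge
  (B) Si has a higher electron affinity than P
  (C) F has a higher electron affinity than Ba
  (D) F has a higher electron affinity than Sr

The general trend: electron affinity increases across a period and decreases down a group.
(A) Cl (period 3, group 17) vs Ge (period 4, group 14): the stated order agrees with the simple trend.
(B) Si (period 3, group 14) vs P (period 3, group 15): the stated order contradicts the simple trend.
(C) F (period 2, group 17) vs Ba (period 6, group 2): the stated order agrees with the simple trend.
(D) F (period 2, group 17) vs Sr (period 5, group 2): the stated order agrees with the simple trend.
The exception is (B): adding an electron to P's half-filled 3p³ is unfavourable, so Si (3p²) has the more exothermic EA.

(B)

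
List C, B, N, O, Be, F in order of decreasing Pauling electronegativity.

F > O > N > C > B > Be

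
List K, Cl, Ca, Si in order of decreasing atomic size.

K > Ca > Si > Cl

Si is in period 3, group 14; Cl is in period 3, group 17; K is in period 4, group 1; Ca is in period 4, group 2.
Across a period the added protons contract the valence shell; down a group each new principal shell makes the atom larger.
These span different periods and groups, so the two trends combine.
Si > Cl: both are in period 3; the period trend gives Si the larger value.
Ca > Si: relative to Si, both the across-period and down-group shifts push Ca's atomic radius up.
K > Ca: K lies to the left of Ca in period 4, so the across-period effect alone puts K larger.
Approximate values (pm): Si 116, Cl 99, K 196, Ca 171.
So from largest to smallest: K > Ca > Si > Cl.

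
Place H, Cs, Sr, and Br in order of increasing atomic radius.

H < Br < Sr < Cs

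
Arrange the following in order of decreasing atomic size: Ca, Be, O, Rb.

Rb, Ca, Be, O

Across a period the added protons contract the valence shell; down a group each new principal shell makes the atom larger.
These span different periods and groups, so the two trends combine.
Be > O: both are in period 2; the period trend gives Be the larger value.
Ca > Be: they share group 2; the group trend gives Ca the larger value.
Rb > Ca: both effects reinforce here, so Rb is clearly the larger of the two.
Approximate values (pm): Be 102, O 63, Ca 171, Rb 210.
So from largest to smallest: Rb > Ca > Be > O.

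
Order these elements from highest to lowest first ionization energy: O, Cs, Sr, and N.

First ionization energy rises across a period (greater Z_eff holds electrons more tightly) and falls down a group (valence electrons are farther from the nucleus).
Here both period and group differ, so the two effects have to be weighed against each other.
Sr > Cs: both effects reinforce here, so Sr is clearly the higher of the two.
O > Sr: relative to Sr, both the across-period and down-group shifts push O's first ionization energy up.
N > O: this pair runs against the simple trend — see the exception note.
Note the exception: N has a higher first ionization energy than O, contrary to the simple trend — pairing an electron in O's 2p⁴ costs repulsion energy, so O ionizes more easily than half-filled N (2p³).
Approximate values (kJ/mol): N 1402, O 1314, Sr 550, Cs 376.
So from highest to lowest: N > O > Sr > Cs.

N > O > Sr > Cs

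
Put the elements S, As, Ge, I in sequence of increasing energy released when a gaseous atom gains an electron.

As < Ge < S < I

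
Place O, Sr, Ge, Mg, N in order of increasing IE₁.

Sr < Mg < Ge < O < N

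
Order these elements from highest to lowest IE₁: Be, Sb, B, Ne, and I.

Be is in period 2, group 2; B is in period 2, group 13; Ne is in period 2, group 18; Sb is in period 5, group 15; I is in period 5, group 17.
First ionization energy rises across a period (greater Z_eff holds electrons more tightly) and falls down a group (valence electrons are farther from the nucleus).
Here both period and group differ, so the two effects have to be weighed against each other.
Sb > B: the two effects oppose for this pair; the across-period effect wins (831 vs 801 kJ/mol).
Be > Sb: period and group pull opposite ways; the down-group shift dominates (900 vs 831 kJ/mol).
I > Be: period and group pull opposite ways; the across-period shift dominates (1008 vs 900 kJ/mol).
Ne > I: relative to I, both the across-period and down-group shifts push Ne's first ionization energy up.
Note the exception: Be has a higher first ionization energy than B, contrary to the simple trend — removing B's lone 2p electron is easier than breaking Be's filled 2s².
Approximate values (kJ/mol): Be 900, B 801, Ne 2081, Sb 831, I 1008.
So from highest to lowest: Ne > I > Be > Sb > B.

Ne > I > Be > Sb > B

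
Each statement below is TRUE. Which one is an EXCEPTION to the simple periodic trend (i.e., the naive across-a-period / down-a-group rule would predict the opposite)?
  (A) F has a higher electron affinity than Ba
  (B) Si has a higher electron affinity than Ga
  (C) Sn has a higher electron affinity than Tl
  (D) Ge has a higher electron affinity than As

(D)

The general trend: electron affinity increases across a period and decreases down a group.
(A) F (period 2, group 17) vs Ba (period 6, group 2): the stated order agrees with the simple trend.
(B) Si (period 3, group 14) vs Ga (period 4, group 13): the stated order agrees with the simple trend.
(C) Sn (period 5, group 14) vs Tl (period 6, group 13): the stated order agrees with the simple trend.
(D) Ge (period 4, group 14) vs As (period 4, group 15): the stated order contradicts the simple trend.
The exception is (D): adding an electron to As's half-filled 4p³ is unfavourable, so Ge (4p²) has the more exothermic EA.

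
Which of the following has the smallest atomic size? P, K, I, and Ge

P

P is in period 3, group 15; K is in period 4, group 1; Ge is in period 4, group 14; I is in period 5, group 17.
Across a period the added protons contract the valence shell; down a group each new principal shell makes the atom larger.
Neither a single period nor a single group — weigh both effects.
Ge > P: both effects reinforce here, so Ge is clearly the larger of the two.
I > Ge: the two effects oppose for this pair; the down-group effect wins (133 vs 121 pm).
K > I: period and group pull opposite ways; the across-period shift dominates (196 vs 133 pm).
For reference (pm): P 111, K 196, Ge 121, I 133.
The smallest atomic size among these belongs to P.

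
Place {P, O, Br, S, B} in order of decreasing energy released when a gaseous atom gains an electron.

B is in period 2, group 13; O is in period 2, group 16; P is in period 3, group 15; S is in period 3, group 16; Br is in period 4, group 17.
Adding an electron releases more energy for atoms nearer the top right (short of the noble gases).
Neither a single period nor a single group — weigh both effects.
P > B: period and group pull opposite ways; the across-period shift dominates (72 vs 27 kJ/mol).
O > P: both effects reinforce here, so O is clearly the higher of the two.
S > O: this pair runs against the simple trend — see the exception note.
Br > S: the two effects oppose for this pair; the across-period effect wins (325 vs 200 kJ/mol).
Note the exception: S has a higher electron affinity than O, contrary to the simple trend — the compact 2p subshell of O repels the added electron more than S's larger 3p does.
For reference (kJ/mol): B 27, O 141, P 72, S 200, Br 325.
So from highest to lowest: Br > S > O > P > B.

Br, S, O, P, B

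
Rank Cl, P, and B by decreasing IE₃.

IE_3 is the cost of taking one more electron from the +2 cation: Cl²⁺ still has 5 valence electrons; P²⁺ still has 3 valence electrons; B²⁺ still has 1 valence electron.
All are still removing valence electrons, so compare the +2 ions as you would atoms: IE_3 generally rises across a period (higher Z_eff) and falls down a group (larger shell), subject to the usual subshell exceptions.
Valence configurations: Cl²⁺ [Ne]3s²3p³, P²⁺ [Ne]3s²3p¹, B²⁺ [He]2s¹.
Approximate IE_3 values (kJ/mol): Cl 3822, P 2914, B 3660.
Putting it together, IE_3: P < B < Cl.

Cl > B > P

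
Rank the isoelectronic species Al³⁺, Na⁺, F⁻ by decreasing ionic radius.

F⁻, Na⁺, Al³⁺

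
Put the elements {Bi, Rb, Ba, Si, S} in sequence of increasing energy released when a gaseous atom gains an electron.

Si is in period 3, group 14; S is in period 3, group 16; Rb is in period 5, group 1; Ba is in period 6, group 2; Bi is in period 6, group 15.
Atoms with high Z_eff and room in the valence shell (especially the halogens) have the most exothermic electron affinities.
Neither a single period nor a single group — weigh both effects.
Rb > Ba: the two effects oppose for this pair; the down-group effect wins (47 vs 14 kJ/mol).
Bi > Rb: the two effects oppose for this pair; the across-period effect wins (91 vs 47 kJ/mol).
Si > Bi: the two effects oppose for this pair; the down-group effect wins (134 vs 91 kJ/mol).
S > Si: S lies to the right of Si in period 3, so the across-period effect alone puts S higher.
Tabulated electron affinity (kJ/mol): Si 134, S 200, Rb 47, Ba 14, Bi 91.
So from lowest to highest: Ba < Rb < Bi < Si < S.

Ba < Rb < Bi < Si < S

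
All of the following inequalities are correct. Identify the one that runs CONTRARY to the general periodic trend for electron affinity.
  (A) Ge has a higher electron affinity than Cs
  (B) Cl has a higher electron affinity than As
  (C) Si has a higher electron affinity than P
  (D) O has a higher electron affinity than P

The general trend: electron affinity increases across a period and decreases down a group.
(A) Ge (period 4, group 14) vs Cs (period 6, group 1): the stated order agrees with the simple trend.
(B) Cl (period 3, group 17) vs As (period 4, group 15): the stated order agrees with the simple trend.
(C) Si (period 3, group 14) vs P (period 3, group 15): the stated order contradicts the simple trend.
(D) O (period 2, group 16) vs P (period 3, group 15): the stated order agrees with the simple trend.
The exception is (C): adding an electron to P's half-filled 3p³ is unfavourable, so Si (3p²) has the more exothermic EA.

(C)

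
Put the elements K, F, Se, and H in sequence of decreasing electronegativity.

F, Se, H, K

H is in period 1, group 1; F is in period 2, group 17; K is in period 4, group 1; Se is in period 4, group 16.
Atoms toward the upper right of the periodic table pull bonding electrons most strongly.
These span different periods and groups, so the two trends combine.
H > K: H sits above K in group 1, so the down-group effect alone puts H higher.
Se > H: the two effects oppose for this pair; the across-period effect wins (2.55 vs 2.20).
F > Se: both effects reinforce here, so F is clearly the higher of the two.
Tabulated electronegativity (Pauling): H 2.20, F 3.98, K 0.82, Se 2.55.
So from highest to lowest: F > Se > H > K.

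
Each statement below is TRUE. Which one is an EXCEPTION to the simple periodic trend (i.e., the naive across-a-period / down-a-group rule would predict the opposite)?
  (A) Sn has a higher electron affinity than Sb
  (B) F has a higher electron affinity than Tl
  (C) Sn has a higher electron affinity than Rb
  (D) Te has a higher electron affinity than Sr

(A)

The general trend: electron affinity increases across a period and decreases down a group.
(A) Sn (period 5, group 14) vs Sb (period 5, group 15): the stated order contradicts the simple trend.
(B) F (period 2, group 17) vs Tl (period 6, group 13): the stated order agrees with the simple trend.
(C) Sn (period 5, group 14) vs Rb (period 5, group 1): the stated order agrees with the simple trend.
(D) Te (period 5, group 16) vs Sr (period 5, group 2): the stated order agrees with the simple trend.
The exception is (A): adding an electron to Sb's half-filled 5p³ is unfavourable, so Sn has the more exothermic EA.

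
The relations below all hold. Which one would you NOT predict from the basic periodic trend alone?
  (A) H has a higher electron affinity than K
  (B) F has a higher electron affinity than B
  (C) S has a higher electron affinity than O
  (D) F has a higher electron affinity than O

(C)

The general trend: electron affinity increases across a period and decreases down a group.
(A) H (period 1, group 1) vs K (period 4, group 1): the stated order agrees with the simple trend.
(B) F (period 2, group 17) vs B (period 2, group 13): the stated order agrees with the simple trend.
(C) S (period 3, group 16) vs O (period 2, group 16): the stated order contradicts the simple trend.
(D) F (period 2, group 17) vs O (period 2, group 16): the stated order agrees with the simple trend.
The exception is (C): the compact 2p subshell of O repels the added electron more than S's larger 3p does.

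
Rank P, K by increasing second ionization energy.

P < K

IE_2 is the cost of taking one more electron from the +1 cation: P⁺ still has 4 valence electrons; K⁺ is the bare [Ar] core.
Core electrons are held far more tightly than valence electrons, so K tops the IE_2 order.
Approximate IE_2 values (kJ/mol): P 1907, K 3052.
So the second ionization energies run P < K.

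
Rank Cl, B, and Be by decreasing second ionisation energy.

Consider each +1 ion: Cl⁺ still has 6 valence electrons; B⁺ still has 2 valence electrons; Be⁺ still has 1 valence electron.
All are still removing valence electrons, so compare the +1 ions as you would atoms: IE_2 generally rises across a period (higher Z_eff) and falls down a group (larger shell), subject to the usual subshell exceptions.
Valence configurations: Cl⁺ [Ne]3s²3p⁴, B⁺ [He]2s², Be⁺ [He]2s¹.
Approximate IE_2 values (kJ/mol): Cl 2298, B 2427, Be 1757.
So the second ionization energies run Be < Cl < B.

B > Cl > Be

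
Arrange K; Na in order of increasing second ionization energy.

K, Na

The second ionization energy removes an electron from the +1 ion. For each element: K⁺ is the bare [Ar] core; Na⁺ is the bare [Ne] core.
All of these are removing an electron from a noble-gas core or deeper; the smaller core (lower principal quantum number) is held far more tightly, and within a period the higher nuclear charge binds the same core more tightly.
The numbers (kJ/mol): K 3052, Na 4562.
So the second ionization energies run K < Na.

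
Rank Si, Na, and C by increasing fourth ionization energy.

Si < C < Na

After 3 electrons have been removed, what remains? Si³⁺ still has 1 valence electron; Na³⁺ is already 2 electrons into the core; C³⁺ still has 1 valence electron.
Breaking into a closed-shell core is much more expensive than removing a leftover valence electron — Na has the largest IE_4 here.
Valence configurations: Si³⁺ [Ne]3s¹, C³⁺ [He]2s¹.
Approximate IE_4 values (kJ/mol): Si 4356, Na 9543, C 6223.
Overall IE_4 order: Si < C < Na.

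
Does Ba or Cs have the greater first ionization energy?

Cs is in period 6, group 1; Ba is in period 6, group 2.
Across a period the outer electron is held more tightly (higher IE₁); down a group it sits in a higher shell, more shielded, and comes off more easily.
All lie in period 6, so first ionization energy increases left to right.
So Ba has the greater first ionization energy (Ba > Cs).

Ba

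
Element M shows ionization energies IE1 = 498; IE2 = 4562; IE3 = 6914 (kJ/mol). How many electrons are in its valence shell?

1

Look for the largest jump between consecutive ionization energies: IE2/IE1 ≈ 9.2, far larger than any earlier ratio.
That jump marks the point where a core electron is being removed. So the atom has 1 valence electron.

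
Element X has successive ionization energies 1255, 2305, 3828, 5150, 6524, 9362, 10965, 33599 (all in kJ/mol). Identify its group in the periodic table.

Group 17

Look for the largest jump between consecutive ionization energies: IE8/IE7 ≈ 3.1, far larger than any earlier ratio.
That jump marks the point where a core electron is being removed. So the atom has 7 valence electrons.
A main-group element with 7 valence electrons is in group 17.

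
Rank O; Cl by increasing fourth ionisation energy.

Cl < O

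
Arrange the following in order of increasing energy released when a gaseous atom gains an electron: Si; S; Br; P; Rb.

Rb, P, Si, S, Br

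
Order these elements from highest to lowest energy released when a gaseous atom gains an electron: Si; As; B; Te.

B is in period 2, group 13; Si is in period 3, group 14; As is in period 4, group 15; Te is in period 5, group 16.
Adding an electron releases more energy for atoms nearer the top right (short of the noble gases).
A diagonal step moves right (one effect) and down (the opposite effect) at once.
As > B: the two effects oppose for this pair; the across-period effect wins (78 vs 27 kJ/mol).
Si > As: the two effects oppose for this pair; the down-group effect wins (134 vs 78 kJ/mol).
Te > Si: period and group pull opposite ways; the across-period shift dominates (190 vs 134 kJ/mol).
Approximate values (kJ/mol): B 27, Si 134, As 78, Te 190.
So from highest to lowest: Te > Si > As > B.

Te > Si > As > B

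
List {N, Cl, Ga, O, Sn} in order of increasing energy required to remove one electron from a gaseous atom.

Ga < Sn < Cl < O < N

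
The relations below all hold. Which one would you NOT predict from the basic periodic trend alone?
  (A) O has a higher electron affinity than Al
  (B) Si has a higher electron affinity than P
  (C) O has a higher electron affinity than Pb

The general trend: electron affinity increases across a period and decreases down a group.
(A) O (period 2, group 16) vs Al (period 3, group 13): the stated order agrees with the simple trend.
(B) Si (period 3, group 14) vs P (period 3, group 15): the stated order contradicts the simple trend.
(C) O (period 2, group 16) vs Pb (period 6, group 14): the stated order agrees with the simple trend.
The exception is (B): adding an electron to P's half-filled 3p³ is unfavourable, so Si (3p²) has the more exothermic EA.

(B)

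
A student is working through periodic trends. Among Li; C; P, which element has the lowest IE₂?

IE_2 is the cost of taking one more electron from the +1 cation: Li⁺ is the bare [He] core; C⁺ still has 3 valence electrons; P⁺ still has 4 valence electrons.
Breaking into a closed-shell core is much more expensive than removing a leftover valence electron — Li has the largest IE_2 here.
Valence configurations: C⁺ [He]2s²2p¹, P⁺ [Ne]3s²3p².
The numbers (kJ/mol): Li 7298, C 2353, P 1907.
Hence IE_2: P < C < Li.

P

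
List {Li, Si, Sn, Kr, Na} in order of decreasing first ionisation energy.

Kr, Si, Sn, Li, Na

Li is in period 2, group 1; Na is in period 3, group 1; Si is in period 3, group 14; Kr is in period 4, group 18; Sn is in period 5, group 14.
First ionization energy rises across a period (greater Z_eff holds electrons more tightly) and falls down a group (valence electrons are farther from the nucleus).
Neither a single period nor a single group — weigh both effects.
Li > Na: Li sits above Na in group 1, so the down-group effect alone puts Li higher.
Sn > Li: period and group pull opposite ways; the across-period shift dominates (709 vs 520 kJ/mol).
Si > Sn: they share group 14; the group trend gives Si the larger value.
Kr > Si: period and group pull opposite ways; the across-period shift dominates (1351 vs 786 kJ/mol).
For reference (kJ/mol): Li 520, Na 496, Si 786, Kr 1351, Sn 709.
So from highest to lowest: Kr > Si > Sn > Li > Na.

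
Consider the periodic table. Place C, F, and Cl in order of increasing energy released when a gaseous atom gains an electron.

C is in period 2, group 14; F is in period 2, group 17; Cl is in period 3, group 17.
EA tends to increase across a period and decrease down a group, though the pattern is less regular than for IE or radius.
Neither a single period nor a single group — weigh both effects.
F > C: F lies to the right of C in period 2, so the across-period effect alone puts F higher.
Cl > F: this pair runs against the simple trend — see the exception note.
Note the exception: Cl has a higher electron affinity than F, contrary to the simple trend — F's small 2p subshell makes the incoming electron feel strong e⁻–e⁻ repulsion, so Cl actually releases more energy on gaining an electron.
Approximate values (kJ/mol): C 122, F 328, Cl 349.
So from lowest to highest: C < F < Cl.

C, F, Cl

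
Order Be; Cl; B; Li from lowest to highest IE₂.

Be < Cl < B < Li

After 1 electron has been removed, what remains? Be⁺ still has 1 valence electron; Cl⁺ still has 6 valence electrons; B⁺ still has 2 valence electrons; Li⁺ is the bare [He] core.
Core electrons are held far more tightly than valence electrons, so Li tops the IE_2 order.
Valence configurations: Be⁺ [He]2s¹, Cl⁺ [Ne]3s²3p⁴, B⁺ [He]2s².
The numbers (kJ/mol): Be 1757, Cl 2298, B 2427, Li 7298.
So the second ionization energies run Be < Cl < B < Li.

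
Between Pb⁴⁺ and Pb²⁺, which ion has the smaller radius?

Pb⁴⁺

Both ions have Z = 82 protons, but Pb⁴⁺ has lost more electrons, so its remaining electrons feel a larger effective nuclear charge per electron and are pulled in more tightly.
Higher positive charge → smaller ion, so Pb²⁺ > Pb⁴⁺.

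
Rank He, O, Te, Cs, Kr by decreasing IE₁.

He is in period 1, group 18; O is in period 2, group 16; Kr is in period 4, group 18; Te is in period 5, group 16; Cs is in period 6, group 1.
First ionization energy rises across a period (greater Z_eff holds electrons more tightly) and falls down a group (valence electrons are farther from the nucleus).
Neither a single period nor a single group — weigh both effects.
Te > Cs: relative to Cs, both the across-period and down-group shifts push Te's first ionization energy up.
O > Te: they share group 16; the group trend gives O the larger value.
Kr > O: the two effects oppose for this pair; the across-period effect wins (1351 vs 1314 kJ/mol).
He > Kr: they share group 18; the group trend gives He the larger value.
For reference (kJ/mol): He 2372, O 1314, Kr 1351, Te 869, Cs 376.
So from highest to lowest: He > Kr > O > Te > Cs.

He, Kr, O, Te, Cs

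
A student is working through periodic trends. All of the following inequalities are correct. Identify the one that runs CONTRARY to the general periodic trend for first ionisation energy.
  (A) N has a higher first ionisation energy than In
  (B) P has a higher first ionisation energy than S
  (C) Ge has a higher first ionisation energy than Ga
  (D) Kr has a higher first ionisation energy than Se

The general trend: first ionisation energy increases across a period and decreases down a group.
(A) N (period 2, group 15) vs In (period 5, group 13): the stated order agrees with the simple trend.
(B) P (period 3, group 15) vs S (period 3, group 16): the stated order contradicts the simple trend.
(C) Ge (period 4, group 14) vs Ga (period 4, group 13): the stated order agrees with the simple trend.
(D) Kr (period 4, group 18) vs Se (period 4, group 16): the stated order agrees with the simple trend.
The exception is (B): S (3p⁴) ionizes more easily than half-filled P (3p³) because the paired 3p electron in S is pushed out by e⁻–e⁻ repulsion.

(B)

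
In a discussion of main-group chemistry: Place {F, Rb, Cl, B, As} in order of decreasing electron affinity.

Electron affinity generally becomes more exothermic across a period toward the halogens and less exothermic down a group.
Here both period and group differ, so the two effects have to be weighed against each other.
Rb > B: this pair runs against the simple trend — see the exception note.
As > Rb: both effects reinforce here, so As is clearly the higher of the two.
F > As: both effects reinforce here, so F is clearly the higher of the two.
Cl > F: this pair runs against the simple trend — see the exception note.
Note the exception: Rb has a higher electron affinity than B, contrary to the simple trend — B's ns²np¹ configuration gives only a small electron affinity — the sparsely filled np subshell binds an added electron weakly.
Note the exception: Cl has a higher electron affinity than F, contrary to the simple trend — F's small 2p subshell makes the incoming electron feel strong e⁻–e⁻ repulsion, so Cl actually releases more energy on gaining an electron.
For reference (kJ/mol): B 27, F 328, Cl 349, As 78, Rb 47.
So from highest to lowest: Cl > F > As > Rb > B.

Cl > F > As > Rb > B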